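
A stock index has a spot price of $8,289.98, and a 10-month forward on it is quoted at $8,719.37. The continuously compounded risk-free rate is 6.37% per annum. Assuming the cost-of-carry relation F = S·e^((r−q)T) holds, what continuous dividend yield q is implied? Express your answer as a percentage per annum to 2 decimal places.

0.31%

From F = S·e^((r−q)T): (r − q) = ln(F/S)/T
ln(8719.37/8289.98) = ln(1.051796) = 0.050499
(r − q) = 0.050499 / (10/12) = 0.060599
q = r − ln(F/S)/T = 0.0637 − 0.060599 = 0.003101
q = 0.31%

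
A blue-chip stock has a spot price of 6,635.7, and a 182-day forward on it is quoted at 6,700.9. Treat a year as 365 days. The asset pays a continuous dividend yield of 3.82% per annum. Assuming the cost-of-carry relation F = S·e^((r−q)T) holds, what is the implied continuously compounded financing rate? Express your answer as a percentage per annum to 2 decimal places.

5.78%

From F = S·e^((r−q)T): (r − q) = ln(F/S)/T
ln(6700.9/6635.7) = ln(1.009826) = 0.009778
(r − q) = 0.009778 / (182/365) = 0.019610
r = ln(F/S)/T + q = 0.019610 + 0.0382 = 0.057810
r = 5.78%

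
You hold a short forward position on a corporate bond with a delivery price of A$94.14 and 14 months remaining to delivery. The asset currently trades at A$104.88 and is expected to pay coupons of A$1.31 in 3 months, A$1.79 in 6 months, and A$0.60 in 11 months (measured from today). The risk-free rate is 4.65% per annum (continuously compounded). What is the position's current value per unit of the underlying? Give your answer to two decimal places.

PV(remaining coupons) I = 1.31·e^(−0.0465·3/12) + 1.79·e^(−0.0465·6/12) + 0.60·e^(−0.0465·11/12) = 3.6187
Current forward F = (S − I)·e^(rT) = (104.88 − 3.6187)·e^(0.0465·14/12) = 101.2613 × 1.055749 = 106.9065
Value (long) = (F − K)·e^(−rT) = (106.9065 − 94.14) × 0.947195 = 12.0924
Short position value = −(long value) = -A$12.09

-A$12.09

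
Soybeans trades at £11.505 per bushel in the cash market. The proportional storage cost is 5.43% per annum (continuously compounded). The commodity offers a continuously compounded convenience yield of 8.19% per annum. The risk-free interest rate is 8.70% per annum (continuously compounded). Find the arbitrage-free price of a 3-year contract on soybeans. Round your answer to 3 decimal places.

£13.749 per bushel

Net carry = r + u − y = 0.0870 + 0.0543 − 0.0819 = 0.0594
F = S·e^((r+u−y)T) = 11.505 · e^(0.0594 × 3) = 11.505 · e^0.178200
= 11.505 × 1.195064 = £13.749 per bushel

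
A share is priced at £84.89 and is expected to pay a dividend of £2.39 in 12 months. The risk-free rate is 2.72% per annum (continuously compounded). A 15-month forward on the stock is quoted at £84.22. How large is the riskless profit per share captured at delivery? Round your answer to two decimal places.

£1.20 per share

PV(dividends) I = 2.39·e^(−0.0272·12/12) = 2.3259
Fair forward F* = (S − I)·e^(rT) = (84.89 − 2.3259)·e^0.034000 = 82.5641 × 1.034585 = 85.4196
Market £84.22 < fair 85.4196: forward underpriced → reverse cash-and-carry (short the stock, invest proceeds at r, pay the dividends, go long the forward).
Profit at T = |F_mkt − F*| = |84.22 − 85.4196| = £1.20 per share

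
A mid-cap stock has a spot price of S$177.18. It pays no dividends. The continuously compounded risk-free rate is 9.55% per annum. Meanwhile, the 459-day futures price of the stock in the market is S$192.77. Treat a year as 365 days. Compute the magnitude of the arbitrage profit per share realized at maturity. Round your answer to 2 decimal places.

S$7.02 per share

Fair futures: F* = S·e^(carry·T), with carry = r = 0.0955
F* = 177.18 · e^(0.0955 × 459/365) = 177.18 · e^0.120095 = 177.18 × 1.127604 = S$199.7889
Market S$192.77 < fair S$199.7889: forward underpriced → reverse cash-and-carry (short spot, go long the forward).
At maturity, profit = |F_mkt − F*| = |192.77 − 199.7889| = S$7.02 per share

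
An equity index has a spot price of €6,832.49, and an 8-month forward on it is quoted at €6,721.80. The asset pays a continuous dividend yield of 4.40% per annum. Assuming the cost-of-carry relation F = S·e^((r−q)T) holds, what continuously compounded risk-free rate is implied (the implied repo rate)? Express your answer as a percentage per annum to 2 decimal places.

From F = S·e^((r−q)T): (r − q) = ln(F/S)/T
ln(6721.80/6832.49) = ln(0.983799) = -0.016334
(r − q) = -0.016334 / (8/12) = -0.024501
r = ln(F/S)/T + q = -0.024501 + 0.0440 = 0.019499
r = 1.95%

1.95%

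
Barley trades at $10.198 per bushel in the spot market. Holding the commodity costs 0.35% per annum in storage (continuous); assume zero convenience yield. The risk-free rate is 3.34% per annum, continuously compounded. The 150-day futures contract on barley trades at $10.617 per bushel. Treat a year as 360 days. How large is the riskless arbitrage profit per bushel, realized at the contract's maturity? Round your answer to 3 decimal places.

$0.261 per bushel

Fair futures: F* = S·e^(carry·T), with carry = (r + u) = 0.0334 + 0.0035 = 0.0369
F* = 10.198 · e^(0.0369 × 150/360) = 10.198 · e^0.015375 = 10.198 × 1.015494 = $10.3560
Market $10.617 > fair $10.3560: forward overpriced → cash-and-carry (buy spot, short the forward).
At maturity, profit = |F_mkt − F*| = |10.617 − 10.3560| = $0.261 per bushel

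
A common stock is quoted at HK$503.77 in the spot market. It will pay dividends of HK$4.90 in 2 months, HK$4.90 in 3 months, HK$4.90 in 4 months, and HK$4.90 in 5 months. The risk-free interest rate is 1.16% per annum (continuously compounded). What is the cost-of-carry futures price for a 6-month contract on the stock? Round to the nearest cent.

HK$487.05

PV(dividends) I = 4.90·e^(−0.0116·2/12) + 4.90·e^(−0.0116·3/12) + 4.90·e^(−0.0116·4/12) + 4.90·e^(−0.0116·5/12)
I = 4.8905 + 4.8858 + 4.8811 + 4.8764 = 19.5338
F = (S − I)·e^(rT) = (503.77 − 19.5338) · e^(0.0116·6/12)
= 484.2362 · e^0.005800 = 484.2362 × 1.005817 = HK$487.05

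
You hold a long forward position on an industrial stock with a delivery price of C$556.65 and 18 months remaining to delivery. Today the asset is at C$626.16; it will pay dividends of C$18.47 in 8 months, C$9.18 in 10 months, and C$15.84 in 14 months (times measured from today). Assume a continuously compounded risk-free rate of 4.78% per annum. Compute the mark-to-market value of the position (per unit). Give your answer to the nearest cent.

PV(remaining dividends) I = 18.47·e^(−0.0478·8/12) + 9.18·e^(−0.0478·10/12) + 15.84·e^(−0.0478·14/12) = 41.6931
Current forward F = (S − I)·e^(rT) = (626.16 − 41.6931)·e^(0.0478·18/12) = 584.4669 × 1.074333 = 627.9121
Value (long) = (F − K)·e^(−rT) = (627.9121 − 556.65) × 0.930810 = 66.3315
Value = C$66.33

C$66.33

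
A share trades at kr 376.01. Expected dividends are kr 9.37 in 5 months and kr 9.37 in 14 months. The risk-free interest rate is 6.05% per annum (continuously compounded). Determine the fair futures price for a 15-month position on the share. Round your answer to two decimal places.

PV(dividends) I = 9.37·e^(−0.0605·5/12) + 9.37·e^(−0.0605·14/12)
I = 9.1368 + 8.7314 = 17.8682
F = (S − I)·e^(rT) = (376.01 − 17.8682) · e^(0.0605·15/12)
= 358.1418 · e^0.075625 = 358.1418 × 1.078558 = kr 386.28

kr 386.28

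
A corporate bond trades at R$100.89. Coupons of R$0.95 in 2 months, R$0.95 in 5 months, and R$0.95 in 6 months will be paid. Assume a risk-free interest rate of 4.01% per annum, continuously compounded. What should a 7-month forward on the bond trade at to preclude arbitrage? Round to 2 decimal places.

PV(coupons) I = 0.95·e^(−0.0401·2/12) + 0.95·e^(−0.0401·5/12) + 0.95·e^(−0.0401·6/12)
I = 0.9437 + 0.9343 + 0.9311 = 2.8091
F = (S − I)·e^(rT) = (100.89 − 2.8091) · e^(0.0401·7/12)
= 98.0809 · e^0.023392 = 98.0809 × 1.023668 = R$100.40

R$100.40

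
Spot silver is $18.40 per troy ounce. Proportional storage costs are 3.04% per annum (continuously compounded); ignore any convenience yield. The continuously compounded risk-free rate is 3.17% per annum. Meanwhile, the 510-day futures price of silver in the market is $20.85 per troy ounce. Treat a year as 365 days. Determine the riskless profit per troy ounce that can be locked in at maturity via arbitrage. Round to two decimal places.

$0.78 per troy ounce

Fair futures: F* = S·e^(carry·T), with carry = (r + u) = 0.0317 + 0.0304 = 0.0621
F* = 18.40 · e^(0.0621 × 510/365) = 18.40 · e^0.086770 = 18.40 × 1.090646 = $20.0679
Market $20.85 > fair $20.0679: forward overpriced → cash-and-carry (buy spot, short the forward).
At maturity, profit = |F_mkt − F*| = |20.85 − 20.0679| = $0.78 per troy ounce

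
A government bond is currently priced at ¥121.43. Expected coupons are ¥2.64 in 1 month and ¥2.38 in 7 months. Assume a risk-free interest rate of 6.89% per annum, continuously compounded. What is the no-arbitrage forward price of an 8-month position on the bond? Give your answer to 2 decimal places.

PV(coupons) I = 2.64·e^(−0.0689·1/12) + 2.38·e^(−0.0689·7/12)
I = 2.6249 + 2.2862 = 4.9111
F = (S − I)·e^(rT) = (121.43 − 4.9111) · e^(0.0689·8/12)
= 116.5189 · e^0.045933 = 116.5189 × 1.047004 = ¥122.00

¥122.00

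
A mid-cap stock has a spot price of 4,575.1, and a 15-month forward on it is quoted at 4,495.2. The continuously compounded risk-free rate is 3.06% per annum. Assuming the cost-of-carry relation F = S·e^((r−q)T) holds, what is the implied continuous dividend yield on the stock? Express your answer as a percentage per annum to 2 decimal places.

From F = S·e^((r−q)T): (r − q) = ln(F/S)/T
ln(4495.2/4575.1) = ln(0.982536) = -0.017618
(r − q) = -0.017618 / (15/12) = -0.014094
q = r − ln(F/S)/T = 0.0306 + 0.014094 = 0.044694
q = 4.47%

4.47%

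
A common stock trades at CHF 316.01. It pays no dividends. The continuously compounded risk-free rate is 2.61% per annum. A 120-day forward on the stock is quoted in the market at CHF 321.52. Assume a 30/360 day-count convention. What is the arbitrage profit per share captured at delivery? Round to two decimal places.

Fair forward: F* = S·e^(carry·T), with carry = r = 0.0261
F* = 316.01 · e^(0.0261 × 120/360) = 316.01 · e^0.008700 = 316.01 × 1.008738 = CHF 318.7713
Market CHF 321.52 > fair CHF 318.7713: forward overpriced → cash-and-carry (buy spot, short the forward).
At maturity, profit = |F_mkt − F*| = |321.52 − 318.7713| = CHF 2.75 per share

CHF 2.75 per share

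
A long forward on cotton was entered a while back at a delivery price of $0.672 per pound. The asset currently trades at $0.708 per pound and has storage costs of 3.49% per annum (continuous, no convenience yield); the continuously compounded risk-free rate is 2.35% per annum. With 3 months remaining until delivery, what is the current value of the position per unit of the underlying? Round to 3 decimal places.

$0.046 per pound

Current fair forward for the remaining 3 months: F = S·e^((r + u)·T), (r + u) = 0.0235 + 0.0349 = 0.0584
F = 0.708 · e^(0.0584 × 3/12) = 0.708 × 1.014707 = 0.7184
Value of long forward = (F − K)·e^(−rT) = (0.7184 − 0.672) · e^(−0.0235·3/12)
= 0.0464 × 0.994142 = 0.046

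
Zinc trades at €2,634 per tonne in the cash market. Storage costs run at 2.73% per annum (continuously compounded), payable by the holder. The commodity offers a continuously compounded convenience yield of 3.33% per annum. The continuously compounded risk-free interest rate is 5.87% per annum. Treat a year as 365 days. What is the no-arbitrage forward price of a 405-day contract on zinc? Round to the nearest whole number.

Net carry = r + u − y = 0.0587 + 0.0273 − 0.0333 = 0.0527
F = S·e^((r+u−y)T) = 2634 · e^(0.0527 × 405/365) = 2634 · e^0.058475
= 2634 × 1.060218 = €2,793 per tonne

€2,793 per tonne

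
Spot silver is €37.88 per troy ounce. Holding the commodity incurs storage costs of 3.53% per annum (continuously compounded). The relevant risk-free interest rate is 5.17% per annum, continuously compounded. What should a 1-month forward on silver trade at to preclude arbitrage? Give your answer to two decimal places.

Net carry = r + u − y = 0.0517 + 0.0353 − 0.0000 = 0.0870
F = S·e^((r+u−y)T) = 37.88 · e^(0.0870 × 1/12) = 37.88 · e^0.007250
= 37.88 × 1.007276 = €38.16 per troy ounce

€38.16 per troy ounce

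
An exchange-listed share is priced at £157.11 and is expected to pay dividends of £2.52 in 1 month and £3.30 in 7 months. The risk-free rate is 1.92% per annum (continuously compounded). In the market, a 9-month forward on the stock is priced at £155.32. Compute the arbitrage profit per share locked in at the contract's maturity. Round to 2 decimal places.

PV(dividends) I = 2.52·e^(−0.0192·1/12) + 3.30·e^(−0.0192·7/12) = 5.7792
Fair forward F* = (S − I)·e^(rT) = (157.11 − 5.7792)·e^0.014400 = 151.3308 × 1.014504 = 153.5257
Market £155.32 > fair 153.5257: forward overpriced → cash-and-carry (borrow at r, buy the stock and collect the dividends, short the forward).
Profit at T = |F_mkt − F*| = |155.32 − 153.5257| = £1.79 per share

£1.79 per share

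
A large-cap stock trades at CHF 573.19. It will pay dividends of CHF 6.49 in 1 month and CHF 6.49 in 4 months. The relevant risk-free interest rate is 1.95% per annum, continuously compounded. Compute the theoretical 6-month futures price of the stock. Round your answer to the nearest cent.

CHF 565.75

PV(dividends) I = 6.49·e^(−0.0195·1/12) + 6.49·e^(−0.0195·4/12)
I = 6.4795 + 6.4480 = 12.9275
F = (S − I)·e^(rT) = (573.19 − 12.9275) · e^(0.0195·6/12)
= 560.2625 · e^0.009750 = 560.2625 × 1.009798 = CHF 565.75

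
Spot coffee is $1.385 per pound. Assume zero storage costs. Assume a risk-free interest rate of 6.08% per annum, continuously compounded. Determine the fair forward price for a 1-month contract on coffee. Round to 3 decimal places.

$1.392 per pound

F = S·e^(rT) = 1.385 · e^(0.0608 × 1/12) = 1.385 · e^0.005067
= 1.385 × 1.005080 = $1.392 per pound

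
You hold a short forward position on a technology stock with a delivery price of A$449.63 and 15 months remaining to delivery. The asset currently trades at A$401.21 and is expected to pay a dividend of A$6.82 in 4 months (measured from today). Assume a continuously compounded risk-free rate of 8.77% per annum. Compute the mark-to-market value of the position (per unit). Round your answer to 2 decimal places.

PV(remaining dividends) I = 6.82·e^(−0.0877·4/12) = 6.6235
Current forward F = (S − I)·e^(rT) = (401.21 − 6.6235)·e^(0.0877·15/12) = 394.5865 × 1.115860 = 440.3033
Value (long) = (F − K)·e^(−rT) = (440.3033 − 449.63) × 0.896170 = -8.3583
Short position value = −(long value) = A$8.36

A$8.36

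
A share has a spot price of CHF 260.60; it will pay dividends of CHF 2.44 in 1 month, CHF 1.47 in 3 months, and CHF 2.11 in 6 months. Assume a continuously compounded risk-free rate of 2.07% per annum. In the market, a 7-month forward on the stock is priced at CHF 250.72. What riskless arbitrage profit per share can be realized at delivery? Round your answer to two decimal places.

CHF 6.99 per share

PV(dividends) I = 2.44·e^(−0.0207·1/12) + 1.47·e^(−0.0207·3/12) + 2.11·e^(−0.0207·6/12) = 5.9865
Fair forward F* = (S − I)·e^(rT) = (260.60 − 5.9865)·e^0.012075 = 254.6135 × 1.012148 = 257.7065
Market CHF 250.72 < fair 257.7065: forward underpriced → reverse cash-and-carry (short the stock, invest proceeds at r, pay the dividends, go long the forward).
Profit at T = |F_mkt − F*| = |250.72 − 257.7065| = CHF 6.99 per share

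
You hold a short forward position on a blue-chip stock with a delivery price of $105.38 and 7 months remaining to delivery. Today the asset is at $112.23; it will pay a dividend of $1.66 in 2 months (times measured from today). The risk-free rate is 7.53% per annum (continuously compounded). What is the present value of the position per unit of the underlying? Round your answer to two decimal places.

-$9.74

PV(remaining dividends) I = 1.66·e^(−0.0753·2/12) = 1.6393
Current forward F = (S − I)·e^(rT) = (112.23 − 1.6393)·e^(0.0753·7/12) = 110.5907 × 1.044904 = 115.5567
Value (long) = (F − K)·e^(−rT) = (115.5567 − 105.38) × 0.957026 = 9.7394
Short position value = −(long value) = -$9.74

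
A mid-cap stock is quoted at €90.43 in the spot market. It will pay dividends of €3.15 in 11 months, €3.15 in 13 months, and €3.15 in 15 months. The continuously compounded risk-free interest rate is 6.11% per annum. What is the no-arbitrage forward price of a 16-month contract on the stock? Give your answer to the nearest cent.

PV(dividends) I = 3.15·e^(−0.0611·11/12) + 3.15·e^(−0.0611·13/12) + 3.15·e^(−0.0611·15/12)
I = 2.9784 + 2.9482 + 2.9184 = 8.8450
F = (S − I)·e^(rT) = (90.43 − 8.8450) · e^(0.0611·16/12)
= 81.5850 · e^0.081467 = 81.5850 × 1.084877 = €88.51

€88.51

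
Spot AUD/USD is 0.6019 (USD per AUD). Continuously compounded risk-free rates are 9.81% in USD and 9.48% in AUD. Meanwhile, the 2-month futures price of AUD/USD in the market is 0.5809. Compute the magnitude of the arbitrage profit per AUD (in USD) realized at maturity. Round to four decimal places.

Fair futures: F* = S·e^(carry·T), with carry = (r_USD − r_AUD) = 0.0981 − 0.0948 = 0.0033
F* = 0.6019 · e^(0.0033 × 2/12) = 0.6019 · e^0.000550 = 0.6019 × 1.000550 = 0.6022
Market 0.5809 < fair 0.6022: forward underpriced → reverse cash-and-carry (short spot, go long the forward).
At maturity, profit = |F_mkt − F*| = |0.5809 − 0.6022| = 0.0213 per AUD (in USD)

0.0213 per AUD (in USD)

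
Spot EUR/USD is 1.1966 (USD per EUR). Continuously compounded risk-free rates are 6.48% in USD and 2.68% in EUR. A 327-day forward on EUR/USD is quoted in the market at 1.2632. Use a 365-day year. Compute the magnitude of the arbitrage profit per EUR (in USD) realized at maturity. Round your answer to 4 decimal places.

Fair forward: F* = S·e^(carry·T), with carry = (r_USD − r_EUR) = 0.0648 − 0.0268 = 0.0380
F* = 1.1966 · e^(0.0380 × 327/365) = 1.1966 · e^0.034044 = 1.1966 × 1.034630 = 1.2380
Market 1.2632 > fair 1.2380: forward overpriced → cash-and-carry (buy spot, short the forward).
At maturity, profit = |F_mkt − F*| = |1.2632 − 1.2380| = 0.0252 per EUR (in USD)

0.0252 per EUR (in USD)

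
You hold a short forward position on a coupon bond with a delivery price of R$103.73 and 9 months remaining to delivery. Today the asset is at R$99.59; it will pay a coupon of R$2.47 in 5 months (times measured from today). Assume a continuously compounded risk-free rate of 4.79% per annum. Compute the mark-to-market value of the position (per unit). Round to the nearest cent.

PV(remaining coupons) I = 2.47·e^(−0.0479·5/12) = 2.4212
Current forward F = (S − I)·e^(rT) = (99.59 − 2.4212)·e^(0.0479·9/12) = 97.1688 × 1.036578 = 100.7230
Value (long) = (F − K)·e^(−rT) = (100.7230 − 103.73) × 0.964713 = -2.9009
Short position value = −(long value) = R$2.90

R$2.90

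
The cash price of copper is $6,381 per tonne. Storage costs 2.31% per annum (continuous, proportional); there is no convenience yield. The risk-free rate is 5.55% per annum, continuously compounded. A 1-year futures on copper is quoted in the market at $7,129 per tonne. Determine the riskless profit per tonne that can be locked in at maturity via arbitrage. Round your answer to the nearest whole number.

$226 per tonne

Fair futures: F* = S·e^(carry·T), with carry = (r + u) = 0.0555 + 0.0231 = 0.0786
F* = 6381 · e^(0.0786 × 1) = 6381 · e^0.078600 = 6381 × 1.081772 = $6902.7871
Market $7129 > fair $6902.7871: forward overpriced → cash-and-carry (buy spot, short the forward).
At maturity, profit = |F_mkt − F*| = |7129 − 6902.7871| = $226 per tonne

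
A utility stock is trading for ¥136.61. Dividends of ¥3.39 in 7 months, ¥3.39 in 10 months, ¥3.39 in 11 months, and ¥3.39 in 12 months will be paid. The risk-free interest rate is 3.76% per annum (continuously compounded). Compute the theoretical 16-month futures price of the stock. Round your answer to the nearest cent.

¥129.82

PV(dividends) I = 3.39·e^(−0.0376·7/12) + 3.39·e^(−0.0376·10/12) + 3.39·e^(−0.0376·11/12) + 3.39·e^(−0.0376·12/12)
I = 3.3165 + 3.2854 + 3.2751 + 3.2649 = 13.1419
F = (S − I)·e^(rT) = (136.61 − 13.1419) · e^(0.0376·16/12)
= 123.4681 · e^0.050133 = 123.4681 × 1.051411 = ¥129.82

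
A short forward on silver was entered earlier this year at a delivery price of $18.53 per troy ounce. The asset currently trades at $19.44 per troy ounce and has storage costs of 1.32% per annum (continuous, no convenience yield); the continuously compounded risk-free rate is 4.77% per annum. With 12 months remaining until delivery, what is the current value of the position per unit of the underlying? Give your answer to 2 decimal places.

Current fair forward for the remaining 12 months: F = S·e^((r + u)·T), (r + u) = 0.0477 + 0.0132 = 0.0609
F = 19.44 · e^(0.0609 × 12/12) = 19.44 × 1.062793 = 20.6607
Value of long forward = (F − K)·e^(−rT) = (20.6607 − 18.53) · e^(−0.0477·12/12)
= 2.1307 × 0.953420 = 2.03
Short position value = −(long value) = -$2.03

-$2.03 per troy ounce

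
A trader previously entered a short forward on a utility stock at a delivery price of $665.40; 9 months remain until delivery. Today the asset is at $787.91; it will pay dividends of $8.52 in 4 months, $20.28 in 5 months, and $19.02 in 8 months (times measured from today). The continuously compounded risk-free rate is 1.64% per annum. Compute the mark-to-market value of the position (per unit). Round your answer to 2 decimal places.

PV(remaining dividends) I = 8.52·e^(−0.0164·4/12) + 20.28·e^(−0.0164·5/12) + 19.02·e^(−0.0164·8/12) = 47.4286
Current forward F = (S − I)·e^(rT) = (787.91 − 47.4286)·e^(0.0164·9/12) = 740.4814 × 1.012376 = 749.6456
Value (long) = (F − K)·e^(−rT) = (749.6456 − 665.40) × 0.987775 = 83.2157
Short position value = −(long value) = -$83.22

-$83.22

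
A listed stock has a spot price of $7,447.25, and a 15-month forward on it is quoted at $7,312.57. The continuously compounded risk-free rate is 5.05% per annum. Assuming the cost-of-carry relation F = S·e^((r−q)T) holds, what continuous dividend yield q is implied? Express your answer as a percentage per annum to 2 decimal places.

From F = S·e^((r−q)T): (r − q) = ln(F/S)/T
ln(7312.57/7447.25) = ln(0.981915) = -0.018251
(r − q) = -0.018251 / (15/12) = -0.014601
q = r − ln(F/S)/T = 0.0505 + 0.014601 = 0.065101
q = 6.51%

6.51%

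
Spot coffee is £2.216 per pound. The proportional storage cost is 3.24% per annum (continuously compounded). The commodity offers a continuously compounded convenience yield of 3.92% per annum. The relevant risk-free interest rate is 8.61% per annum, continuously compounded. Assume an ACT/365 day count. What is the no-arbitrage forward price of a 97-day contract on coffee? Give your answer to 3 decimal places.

£2.263 per pound

Net carry = r + u − y = 0.0861 + 0.0324 − 0.0392 = 0.0793
F = S·e^((r+u−y)T) = 2.216 · e^(0.0793 × 97/365) = 2.216 · e^0.021074
= 2.216 × 1.021298 = £2.263 per pound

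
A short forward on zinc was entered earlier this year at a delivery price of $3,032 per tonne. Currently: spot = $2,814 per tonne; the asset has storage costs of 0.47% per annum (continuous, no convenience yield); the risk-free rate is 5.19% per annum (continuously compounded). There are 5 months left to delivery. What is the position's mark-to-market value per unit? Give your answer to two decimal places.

$147.62 per tonne

Current fair forward for the remaining 5 months: F = S·e^((r + u)·T), (r + u) = 0.0519 + 0.0047 = 0.0566
F = 2814 · e^(0.0566 × 5/12) = 2814 × 1.02386362 = 2881.1522
Value of long forward = (F − K)·e^(−rT) = (2881.1522 − 3032) · e^(−0.0519·5/12)
= -150.8478 × 0.97860714 = -147.62
Short position value = −(long value) = $147.62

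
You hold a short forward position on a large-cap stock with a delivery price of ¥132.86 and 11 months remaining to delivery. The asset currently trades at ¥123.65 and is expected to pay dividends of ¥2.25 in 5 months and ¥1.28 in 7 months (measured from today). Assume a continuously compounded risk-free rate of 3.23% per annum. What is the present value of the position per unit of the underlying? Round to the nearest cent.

¥8.81

PV(remaining dividends) I = 2.25·e^(−0.0323·5/12) + 1.28·e^(−0.0323·7/12) = 3.4760
Current forward F = (S − I)·e^(rT) = (123.65 − 3.4760)·e^(0.0323·11/12) = 120.1740 × 1.030051 = 123.7853
Value (long) = (F − K)·e^(−rT) = (123.7853 − 132.86) × 0.970826 = -8.8100
Short position value = −(long value) = ¥8.81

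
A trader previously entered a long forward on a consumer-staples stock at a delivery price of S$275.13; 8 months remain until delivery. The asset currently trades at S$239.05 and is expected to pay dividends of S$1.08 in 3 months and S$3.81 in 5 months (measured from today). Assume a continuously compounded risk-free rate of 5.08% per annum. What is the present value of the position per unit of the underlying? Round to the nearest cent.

-S$31.71

PV(remaining dividends) I = 1.08·e^(−0.0508·3/12) + 3.81·e^(−0.0508·5/12) = 4.7966
Current forward F = (S − I)·e^(rT) = (239.05 − 4.7966)·e^(0.0508·8/12) = 234.2534 × 1.034447 = 242.3227
Value (long) = (F − K)·e^(−rT) = (242.3227 − 275.13) × 0.966700 = -31.7148
Value = -S$31.71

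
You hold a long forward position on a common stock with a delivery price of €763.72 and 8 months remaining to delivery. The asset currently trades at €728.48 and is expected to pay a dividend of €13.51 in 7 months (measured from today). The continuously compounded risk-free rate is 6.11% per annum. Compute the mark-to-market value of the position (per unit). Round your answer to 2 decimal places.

-€17.79

PV(remaining dividends) I = 13.51·e^(−0.0611·7/12) = 13.0370
Current forward F = (S − I)·e^(rT) = (728.48 − 13.0370)·e^(0.0611·8/12) = 715.4430 × 1.041574 = 745.1868
Value (long) = (F − K)·e^(−rT) = (745.1868 − 763.72) × 0.960085 = -17.7934
Value = -€17.79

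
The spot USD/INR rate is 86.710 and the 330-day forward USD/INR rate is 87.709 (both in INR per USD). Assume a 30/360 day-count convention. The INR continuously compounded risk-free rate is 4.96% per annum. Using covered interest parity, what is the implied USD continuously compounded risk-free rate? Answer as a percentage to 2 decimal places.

F = S·e^((r_INR − r_USD)T) ⇒ r_USD = r_INR − ln(F/S)/T
ln(87.709/86.710) = 0.011455; /(330/360) = 0.012496
r_USD = 0.0496 − 0.012496 = 0.037104
r_USD = 3.71%

3.71%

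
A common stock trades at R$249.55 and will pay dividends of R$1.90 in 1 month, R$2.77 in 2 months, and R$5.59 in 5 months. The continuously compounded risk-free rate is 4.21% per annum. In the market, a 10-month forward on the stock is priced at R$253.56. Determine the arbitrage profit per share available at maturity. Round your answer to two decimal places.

R$5.60 per share

PV(dividends) I = 1.90·e^(−0.0421·1/12) + 2.77·e^(−0.0421·2/12) + 5.59·e^(−0.0421·5/12) = 10.1368
Fair forward F* = (S − I)·e^(rT) = (249.55 − 10.1368)·e^0.035083 = 239.4132 × 1.035706 = 247.9617
Market R$253.56 > fair 247.9617: forward overpriced → cash-and-carry (borrow at r, buy the stock and collect the dividends, short the forward).
Profit at T = |F_mkt − F*| = |253.56 − 247.9617| = R$5.60 per share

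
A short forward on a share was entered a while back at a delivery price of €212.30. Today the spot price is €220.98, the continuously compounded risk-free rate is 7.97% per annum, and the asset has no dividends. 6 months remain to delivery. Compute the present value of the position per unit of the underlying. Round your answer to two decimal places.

Current fair forward for the remaining 6 months: F = S·e^(r·T), r = 0.0797
F = 220.98 · e^(0.0797 × 6/12) = 220.98 × 1.040655 = 229.9639
Value of long forward = (F − K)·e^(−rT) = (229.9639 − 212.30) · e^(−0.0797·6/12)
= 17.6639 × 0.960934 = 16.97
Short position value = −(long value) = -€16.97

-€16.97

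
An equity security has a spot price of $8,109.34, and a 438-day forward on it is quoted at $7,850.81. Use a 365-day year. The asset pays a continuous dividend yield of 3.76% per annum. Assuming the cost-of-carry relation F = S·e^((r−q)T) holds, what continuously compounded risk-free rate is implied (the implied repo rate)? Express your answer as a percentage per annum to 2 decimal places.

From F = S·e^((r−q)T): (r − q) = ln(F/S)/T
ln(7850.81/8109.34) = ln(0.968119) = -0.032400
(r − q) = -0.032400 / (438/365) = -0.027000
r = ln(F/S)/T + q = -0.027000 + 0.0376 = 0.010600
r = 1.06%

1.06%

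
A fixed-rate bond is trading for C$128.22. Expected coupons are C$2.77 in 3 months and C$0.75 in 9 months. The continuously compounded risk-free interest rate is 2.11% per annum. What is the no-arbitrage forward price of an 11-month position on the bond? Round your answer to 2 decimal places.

C$127.16

PV(coupons) I = 2.77·e^(−0.0211·3/12) + 0.75·e^(−0.0211·9/12)
I = 2.7554 + 0.7382 = 3.4936
F = (S − I)·e^(rT) = (128.22 − 3.4936) · e^(0.0211·11/12)
= 124.7264 · e^0.019342 = 124.7264 × 1.019530 = C$127.16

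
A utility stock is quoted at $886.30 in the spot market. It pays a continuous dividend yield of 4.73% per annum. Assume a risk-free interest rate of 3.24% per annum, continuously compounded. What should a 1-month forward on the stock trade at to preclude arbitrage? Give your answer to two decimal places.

F = S·e^((r − q)T) = 886.30 · e^((0.0324 − 0.0473) × 1/12)
= 886.30 · e^-0.001242 = 886.30 × 0.998759
F = $885.20

$885.20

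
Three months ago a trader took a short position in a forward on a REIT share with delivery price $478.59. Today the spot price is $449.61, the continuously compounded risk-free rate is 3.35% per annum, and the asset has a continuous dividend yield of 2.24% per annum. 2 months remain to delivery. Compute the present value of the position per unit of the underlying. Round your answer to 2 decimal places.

Current fair forward for the remaining 2 months: F = S·e^((r − q)·T), (r − q) = 0.0335 − 0.0224 = 0.0111
F = 449.61 · e^(0.0111 × 2/12) = 449.61 × 1.001852 = 450.4427
Value of long forward = (F − K)·e^(−rT) = (450.4427 − 478.59) · e^(−0.0335·2/12)
= -28.1473 × 0.994432 = -27.99
Short position value = −(long value) = $27.99

$27.99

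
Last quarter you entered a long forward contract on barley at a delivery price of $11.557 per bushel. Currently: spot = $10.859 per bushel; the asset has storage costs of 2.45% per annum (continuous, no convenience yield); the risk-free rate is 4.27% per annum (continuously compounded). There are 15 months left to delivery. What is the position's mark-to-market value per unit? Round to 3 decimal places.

Current fair forward for the remaining 15 months: F = S·e^((r + u)·T), (r + u) = 0.0427 + 0.0245 = 0.0672
F = 10.859 · e^(0.0672 × 15/12) = 10.859 × 1.087629 = 11.8106
Value of long forward = (F − K)·e^(−rT) = (11.8106 − 11.557) · e^(−0.0427·15/12)
= 0.2536 × 0.948024 = 0.240

$0.240 per bushel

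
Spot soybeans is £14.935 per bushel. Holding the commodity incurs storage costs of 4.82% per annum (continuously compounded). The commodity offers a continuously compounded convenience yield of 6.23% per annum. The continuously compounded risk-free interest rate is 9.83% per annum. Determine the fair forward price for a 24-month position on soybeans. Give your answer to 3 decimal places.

£17.674 per bushel

Net carry = r + u − y = 0.0983 + 0.0482 − 0.0623 = 0.0842
F = S·e^((r+u−y)T) = 14.935 · e^(0.0842 × 24/12) = 14.935 · e^0.168400
= 14.935 × 1.183410 = £17.674 per bushel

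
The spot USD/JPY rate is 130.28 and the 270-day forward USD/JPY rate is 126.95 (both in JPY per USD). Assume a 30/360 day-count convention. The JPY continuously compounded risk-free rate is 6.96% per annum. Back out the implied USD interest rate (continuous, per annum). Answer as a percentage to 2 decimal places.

F = S·e^((r_JPY − r_USD)T) ⇒ r_USD = r_JPY − ln(F/S)/T
ln(126.95/130.28) = -0.025893; /(270/360) = -0.034524
r_USD = 0.0696 + 0.034524 = 0.104124
r_USD = 10.41%

10.41%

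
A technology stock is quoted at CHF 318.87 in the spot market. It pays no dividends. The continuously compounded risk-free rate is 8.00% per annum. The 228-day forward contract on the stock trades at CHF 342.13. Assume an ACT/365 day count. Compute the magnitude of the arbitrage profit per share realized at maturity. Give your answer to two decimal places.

Fair forward: F* = S·e^(carry·T), with carry = r = 0.0800
F* = 318.87 · e^(0.0800 × 228/365) = 318.87 · e^0.049973 = 318.87 × 1.051243 = CHF 335.2099
Market CHF 342.13 > fair CHF 335.2099: forward overpriced → cash-and-carry (buy spot, short the forward).
At maturity, profit = |F_mkt − F*| = |342.13 − 335.2099| = CHF 6.92 per share

CHF 6.92 per share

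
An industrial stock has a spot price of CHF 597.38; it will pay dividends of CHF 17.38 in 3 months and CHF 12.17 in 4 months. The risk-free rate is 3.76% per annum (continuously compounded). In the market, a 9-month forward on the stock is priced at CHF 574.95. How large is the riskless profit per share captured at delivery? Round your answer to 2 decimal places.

PV(dividends) I = 17.38·e^(−0.0376·3/12) + 12.17·e^(−0.0376·4/12) = 29.2358
Fair forward F* = (S − I)·e^(rT) = (597.38 − 29.2358)·e^0.028200 = 568.1442 × 1.028601 = 584.3937
Market CHF 574.95 < fair 584.3937: forward underpriced → reverse cash-and-carry (short the stock, invest proceeds at r, pay the dividends, go long the forward).
Profit at T = |F_mkt − F*| = |574.95 − 584.3937| = CHF 9.44 per share

CHF 9.44 per share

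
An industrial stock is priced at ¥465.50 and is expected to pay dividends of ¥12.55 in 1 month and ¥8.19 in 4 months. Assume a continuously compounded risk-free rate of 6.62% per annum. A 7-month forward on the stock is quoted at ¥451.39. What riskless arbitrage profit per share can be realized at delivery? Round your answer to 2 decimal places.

PV(dividends) I = 12.55·e^(−0.0662·1/12) + 8.19·e^(−0.0662·4/12) = 20.4922
Fair forward F* = (S − I)·e^(rT) = (465.50 − 20.4922)·e^0.038617 = 445.0078 × 1.039372 = 462.5286
Market ¥451.39 < fair 462.5286: forward underpriced → reverse cash-and-carry (short the stock, invest proceeds at r, pay the dividends, go long the forward).
Profit at T = |F_mkt − F*| = |451.39 − 462.5286| = ¥11.14 per share

¥11.14 per share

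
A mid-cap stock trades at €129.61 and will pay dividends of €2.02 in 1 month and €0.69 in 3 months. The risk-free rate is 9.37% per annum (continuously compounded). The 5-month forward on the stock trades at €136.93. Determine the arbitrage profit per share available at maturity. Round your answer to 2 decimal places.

€4.94 per share

PV(dividends) I = 2.02·e^(−0.0937·1/12) + 0.69·e^(−0.0937·3/12) = 2.6783
Fair forward F* = (S − I)·e^(rT) = (129.61 − 2.6783)·e^0.039042 = 126.9317 × 1.039814 = 131.9854
Market €136.93 > fair 131.9854: forward overpriced → cash-and-carry (borrow at r, buy the stock and collect the dividends, short the forward).
Profit at T = |F_mkt − F*| = |136.93 − 131.9854| = €4.94 per share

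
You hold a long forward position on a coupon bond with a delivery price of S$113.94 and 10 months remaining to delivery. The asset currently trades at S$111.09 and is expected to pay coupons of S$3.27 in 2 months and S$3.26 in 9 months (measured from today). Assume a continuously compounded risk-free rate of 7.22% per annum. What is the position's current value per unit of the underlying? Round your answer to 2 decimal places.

PV(remaining coupons) I = 3.27·e^(−0.0722·2/12) + 3.26·e^(−0.0722·9/12) = 6.3191
Current forward F = (S − I)·e^(rT) = (111.09 − 6.3191)·e^(0.0722·10/12) = 104.7709 × 1.062014 = 111.2682
Value (long) = (F − K)·e^(−rT) = (111.2682 − 113.94) × 0.941608 = -2.5158
Value = -S$2.52

-S$2.52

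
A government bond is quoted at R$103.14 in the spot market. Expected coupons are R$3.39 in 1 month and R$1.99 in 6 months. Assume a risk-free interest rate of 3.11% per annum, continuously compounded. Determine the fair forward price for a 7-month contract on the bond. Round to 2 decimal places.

PV(coupons) I = 3.39·e^(−0.0311·1/12) + 1.99·e^(−0.0311·6/12)
I = 3.3812 + 1.9593 = 5.3405
F = (S − I)·e^(rT) = (103.14 − 5.3405) · e^(0.0311·7/12)
= 97.7995 · e^0.018142 = 97.7995 × 1.018308 = R$99.59

R$99.59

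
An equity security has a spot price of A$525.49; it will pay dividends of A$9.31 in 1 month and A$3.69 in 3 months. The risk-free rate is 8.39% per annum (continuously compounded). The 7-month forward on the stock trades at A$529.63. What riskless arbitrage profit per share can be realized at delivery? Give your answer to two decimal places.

A$8.71 per share

PV(dividends) I = 9.31·e^(−0.0839·1/12) + 3.69·e^(−0.0839·3/12) = 12.8585
Fair forward F* = (S − I)·e^(rT) = (525.49 − 12.8585)·e^0.048942 = 512.6315 × 1.050159 = 538.3446
Market A$529.63 < fair 538.3446: forward underpriced → reverse cash-and-carry (short the stock, invest proceeds at r, pay the dividends, go long the forward).
Profit at T = |F_mkt − F*| = |529.63 − 538.3446| = A$8.71 per share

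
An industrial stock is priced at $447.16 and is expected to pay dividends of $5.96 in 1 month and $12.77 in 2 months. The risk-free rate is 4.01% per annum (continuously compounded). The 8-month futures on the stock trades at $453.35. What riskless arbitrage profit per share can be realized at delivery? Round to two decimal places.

$13.20 per share

PV(dividends) I = 5.96·e^(−0.0401·1/12) + 12.77·e^(−0.0401·2/12) = 18.6251
Fair futures F* = (S − I)·e^(rT) = (447.16 − 18.6251)·e^0.026733 = 428.5349 × 1.027094 = 440.1456
Market $453.35 > fair 440.1456: forward overpriced → cash-and-carry (borrow at r, buy the stock and collect the dividends, short the forward).
Profit at T = |F_mkt − F*| = |453.35 − 440.1456| = $13.20 per share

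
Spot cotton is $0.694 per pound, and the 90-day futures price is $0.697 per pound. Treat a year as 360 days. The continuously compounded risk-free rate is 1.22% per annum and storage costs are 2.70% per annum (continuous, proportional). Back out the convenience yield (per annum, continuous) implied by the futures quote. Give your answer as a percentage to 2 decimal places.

F = S·e^((r+u−y)T) ⇒ (r+u−y) = ln(F/S)/T
ln(0.697/0.694) = 0.004313; /T ⇒ 0.017252
y = r + u − ln(F/S)/T = 0.0122 + 0.0270 − 0.017252 = 0.021948
y = 2.19%

2.19%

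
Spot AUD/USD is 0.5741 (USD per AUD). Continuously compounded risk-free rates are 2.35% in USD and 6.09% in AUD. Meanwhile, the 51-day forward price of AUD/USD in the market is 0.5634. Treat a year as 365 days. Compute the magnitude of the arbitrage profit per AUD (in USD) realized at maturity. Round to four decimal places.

Fair forward: F* = S·e^(carry·T), with carry = (r_USD − r_AUD) = 0.0235 − 0.0609 = -0.0374
F* = 0.5741 · e^(-0.0374 × 51/365) = 0.5741 · e^-0.005226 = 0.5741 × 0.994788 = 0.5711
Market 0.5634 < fair 0.5711: forward underpriced → reverse cash-and-carry (short spot, go long the forward).
At maturity, profit = |F_mkt − F*| = |0.5634 − 0.5711| = 0.0077 per AUD (in USD)

0.0077 per AUD (in USD)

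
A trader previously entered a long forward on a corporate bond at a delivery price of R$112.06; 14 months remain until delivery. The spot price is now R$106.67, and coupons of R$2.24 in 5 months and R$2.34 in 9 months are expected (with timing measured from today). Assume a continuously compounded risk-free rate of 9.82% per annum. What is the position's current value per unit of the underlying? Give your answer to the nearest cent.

R$2.42

PV(remaining coupons) I = 2.24·e^(−0.0982·5/12) + 2.34·e^(−0.0982·9/12) = 4.3240
Current forward F = (S − I)·e^(rT) = (106.67 − 4.3240)·e^(0.0982·14/12) = 102.3460 × 1.121387 = 114.7695
Value (long) = (F − K)·e^(−rT) = (114.7695 − 112.06) × 0.891752 = 2.4162
Value = R$2.42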